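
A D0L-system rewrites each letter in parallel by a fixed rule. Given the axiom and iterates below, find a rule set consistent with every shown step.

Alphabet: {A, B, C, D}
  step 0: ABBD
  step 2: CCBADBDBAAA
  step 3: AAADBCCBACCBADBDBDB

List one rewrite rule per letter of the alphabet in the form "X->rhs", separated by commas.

  step 2 ⇒ step 3: CCBADBDBAAA ⇒ A·A·A·DB·CCB·A·CCB·A·DB·DB·DB
    A ↦ DB
    B ↦ A
    C ↦ A
    D ↦ CCB

A->DB, B->A, C->A, D->CCB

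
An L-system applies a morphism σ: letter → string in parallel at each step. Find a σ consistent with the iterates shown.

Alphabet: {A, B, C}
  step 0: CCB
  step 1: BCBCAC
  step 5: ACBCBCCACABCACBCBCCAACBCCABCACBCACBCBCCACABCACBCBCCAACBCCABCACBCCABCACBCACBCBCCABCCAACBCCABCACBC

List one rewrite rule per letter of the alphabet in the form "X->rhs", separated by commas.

A->CA, B->AC, C->BC

  step 0 ⇒ step 1: CCB ⇒ BC·BC·AC
    B ↦ AC
    C ↦ BC
    A ↦ CA  (constrained at step 1)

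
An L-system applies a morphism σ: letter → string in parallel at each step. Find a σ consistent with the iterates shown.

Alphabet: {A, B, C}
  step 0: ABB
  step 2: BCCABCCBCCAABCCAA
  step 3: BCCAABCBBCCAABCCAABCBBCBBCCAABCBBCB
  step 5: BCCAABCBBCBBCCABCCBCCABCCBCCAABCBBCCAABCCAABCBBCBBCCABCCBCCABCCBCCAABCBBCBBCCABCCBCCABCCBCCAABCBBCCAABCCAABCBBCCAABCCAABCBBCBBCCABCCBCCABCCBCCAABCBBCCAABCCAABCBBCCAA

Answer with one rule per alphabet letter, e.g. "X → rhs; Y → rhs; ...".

A->BCB, B->BCC, C->A

  step 2 ⇒ step 3: BCCABCCBCCAABCCAA ⇒ BCC·A·A·BCB·BCC·A·A·BCC·A·A·BCB·BCB·BCC·A·A·BCB·BCB
    A ↦ BCB
    B ↦ BCC
    C ↦ A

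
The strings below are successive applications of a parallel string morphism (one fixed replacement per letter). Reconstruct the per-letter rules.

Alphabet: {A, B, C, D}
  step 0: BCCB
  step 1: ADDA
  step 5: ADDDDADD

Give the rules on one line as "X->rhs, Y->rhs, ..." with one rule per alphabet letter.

A->BC, B->A, C->D, D->C

  step 0 ⇒ step 1: BCCB ⇒ A·D·D·A
    B ↦ A
    C ↦ D
    A ↦ BC  (constrained at step 1)
    D ↦ C  (constrained at step 1)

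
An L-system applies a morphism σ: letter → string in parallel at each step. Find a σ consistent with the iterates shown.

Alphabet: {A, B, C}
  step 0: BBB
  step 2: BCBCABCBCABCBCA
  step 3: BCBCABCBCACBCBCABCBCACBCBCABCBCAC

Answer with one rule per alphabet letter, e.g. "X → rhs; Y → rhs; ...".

A->C, B->BC, C->BCA

  step 2 ⇒ step 3: BCBCABCBCABCBCA ⇒ BC·BCA·BC·BCA·C·BC·BCA·BC·BCA·C·BC·BCA·BC·BCA·C
    A ↦ C
    B ↦ BC
    C ↦ BCA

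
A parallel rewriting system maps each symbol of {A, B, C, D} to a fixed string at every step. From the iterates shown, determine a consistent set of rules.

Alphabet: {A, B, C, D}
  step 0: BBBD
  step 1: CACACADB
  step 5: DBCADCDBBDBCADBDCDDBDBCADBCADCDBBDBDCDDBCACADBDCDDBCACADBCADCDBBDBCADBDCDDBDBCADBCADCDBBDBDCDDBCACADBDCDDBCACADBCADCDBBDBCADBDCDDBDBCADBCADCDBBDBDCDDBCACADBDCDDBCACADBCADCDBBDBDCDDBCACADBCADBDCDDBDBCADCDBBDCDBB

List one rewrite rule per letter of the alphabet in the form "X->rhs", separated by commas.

  step 0 ⇒ step 1: BBBD ⇒ CA·CA·CA·DB
    B ↦ CA
    D ↦ DB
    A ↦ BB  (constrained at step 1)
    C ↦ DCD  (constrained at step 1)

A->BB, B->CA, C->DCD, D->DB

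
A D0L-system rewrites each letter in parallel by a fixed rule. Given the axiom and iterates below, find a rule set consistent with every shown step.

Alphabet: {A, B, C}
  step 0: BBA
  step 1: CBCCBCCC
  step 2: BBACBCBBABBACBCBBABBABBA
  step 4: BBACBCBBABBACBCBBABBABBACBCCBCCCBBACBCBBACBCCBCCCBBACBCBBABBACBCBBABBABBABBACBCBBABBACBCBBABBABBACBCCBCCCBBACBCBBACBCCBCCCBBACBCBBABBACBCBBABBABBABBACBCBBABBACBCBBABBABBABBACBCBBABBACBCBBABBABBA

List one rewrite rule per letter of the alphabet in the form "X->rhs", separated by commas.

A->CC, B->CBC, C->BBA

  step 1 ⇒ step 2: CBCCBCCC ⇒ BBA·CBC·BBA·BBA·CBC·BBA·BBA·BBA
    B ↦ CBC
    C ↦ BBA
  step 0 ⇒ step 1: BBA ⇒ CBC·CBC·CC
    A ↦ CC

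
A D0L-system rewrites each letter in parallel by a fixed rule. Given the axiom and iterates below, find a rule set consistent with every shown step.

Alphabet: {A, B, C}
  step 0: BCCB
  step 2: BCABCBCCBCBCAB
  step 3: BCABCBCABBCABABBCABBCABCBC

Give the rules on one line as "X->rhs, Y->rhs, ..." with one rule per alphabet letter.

A->C, B->BC, C->AB

  step 2 ⇒ step 3: BCABCBCCBCBCAB ⇒ BC·AB·C·BC·AB·BC·AB·AB·BC·AB·BC·AB·C·BC
    A ↦ C
    B ↦ BC
    C ↦ AB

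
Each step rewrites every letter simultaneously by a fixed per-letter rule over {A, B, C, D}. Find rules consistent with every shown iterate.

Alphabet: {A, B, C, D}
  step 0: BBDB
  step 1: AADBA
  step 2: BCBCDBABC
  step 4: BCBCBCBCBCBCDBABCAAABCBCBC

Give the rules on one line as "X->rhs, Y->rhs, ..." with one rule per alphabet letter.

A->BC, B->A, C->AA, D->DB

  step 1 ⇒ step 2: AADBA ⇒ BC·BC·DB·A·BC
    A ↦ BC
    B ↦ A
    D ↦ DB
    C ↦ AA  (constrained at step 2)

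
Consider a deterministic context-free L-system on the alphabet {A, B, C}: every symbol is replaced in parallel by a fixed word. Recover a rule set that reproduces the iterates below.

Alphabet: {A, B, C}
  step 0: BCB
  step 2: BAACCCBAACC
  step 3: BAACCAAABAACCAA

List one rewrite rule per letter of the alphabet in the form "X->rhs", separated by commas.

  step 2 ⇒ step 3: BAACCCBAACC ⇒ BAA·C·C·A·A·A·BAA·C·C·A·A
    A ↦ C
    B ↦ BAA
    C ↦ A

A->C, B->BAA, C->A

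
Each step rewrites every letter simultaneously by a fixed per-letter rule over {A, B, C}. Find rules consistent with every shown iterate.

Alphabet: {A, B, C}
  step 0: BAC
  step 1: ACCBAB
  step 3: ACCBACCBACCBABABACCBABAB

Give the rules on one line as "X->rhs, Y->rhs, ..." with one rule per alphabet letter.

A->B, B->ACC, C->AB

  step 0 ⇒ step 1: BAC ⇒ ACC·B·AB
    A ↦ B
    B ↦ ACC
    C ↦ AB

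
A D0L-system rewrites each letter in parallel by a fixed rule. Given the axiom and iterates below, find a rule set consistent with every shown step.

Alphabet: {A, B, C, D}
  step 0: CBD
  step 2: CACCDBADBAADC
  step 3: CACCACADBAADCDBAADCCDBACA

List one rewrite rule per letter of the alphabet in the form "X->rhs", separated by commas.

  step 2 ⇒ step 3: CACCDBADBAADC ⇒ CA·C·CA·CA·DBA·AD·C·DBA·AD·C·C·DBA·CA
    A ↦ C
    B ↦ AD
    C ↦ CA
    D ↦ DBA

A->C, B->AD, C->CA, D->DBA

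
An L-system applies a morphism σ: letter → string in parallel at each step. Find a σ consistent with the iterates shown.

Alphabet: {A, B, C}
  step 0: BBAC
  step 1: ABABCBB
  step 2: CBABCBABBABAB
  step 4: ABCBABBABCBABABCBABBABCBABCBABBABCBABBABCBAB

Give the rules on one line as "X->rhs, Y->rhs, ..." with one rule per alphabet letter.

A->CB, B->AB, C->B

  step 1 ⇒ step 2: ABABCBB ⇒ CB·AB·CB·AB·B·AB·AB
    A ↦ CB
    B ↦ AB
    C ↦ B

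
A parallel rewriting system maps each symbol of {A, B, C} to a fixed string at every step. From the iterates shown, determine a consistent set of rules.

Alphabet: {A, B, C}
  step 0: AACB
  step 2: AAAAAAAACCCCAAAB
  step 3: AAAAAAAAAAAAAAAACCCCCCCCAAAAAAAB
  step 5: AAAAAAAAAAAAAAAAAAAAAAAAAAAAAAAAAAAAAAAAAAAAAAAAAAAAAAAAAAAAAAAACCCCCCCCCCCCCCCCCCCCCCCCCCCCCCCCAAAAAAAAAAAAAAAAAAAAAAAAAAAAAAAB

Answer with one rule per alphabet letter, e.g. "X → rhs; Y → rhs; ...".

  step 2 ⇒ step 3: AAAAAAAACCCCAAAB ⇒ AA·AA·AA·AA·AA·AA·AA·AA·CC·CC·CC·CC·AA·AA·AA·AB
    A ↦ AA
    B ↦ AB
    C ↦ CC

A->AA, B->AB, C->CC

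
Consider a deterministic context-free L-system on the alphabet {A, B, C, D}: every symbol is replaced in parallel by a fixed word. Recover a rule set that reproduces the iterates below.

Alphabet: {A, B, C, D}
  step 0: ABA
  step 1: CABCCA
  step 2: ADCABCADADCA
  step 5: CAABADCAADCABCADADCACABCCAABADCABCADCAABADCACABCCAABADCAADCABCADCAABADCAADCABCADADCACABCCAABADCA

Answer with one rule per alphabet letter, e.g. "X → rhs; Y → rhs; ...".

A->CA, B->BC, C->AD, D->AB

  step 1 ⇒ step 2: CABCCA ⇒ AD·CA·BC·AD·AD·CA
    A ↦ CA
    B ↦ BC
    C ↦ AD
    D ↦ AB  (constrained at step 2)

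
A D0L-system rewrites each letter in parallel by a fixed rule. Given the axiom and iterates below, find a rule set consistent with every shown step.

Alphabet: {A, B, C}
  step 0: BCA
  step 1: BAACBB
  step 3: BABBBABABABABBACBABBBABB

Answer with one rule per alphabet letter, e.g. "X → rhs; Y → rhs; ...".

A->BB, B->BA, C->AC

  step 0 ⇒ step 1: BCA ⇒ BA·AC·BB
    A ↦ BB
    B ↦ BA
    C ↦ AC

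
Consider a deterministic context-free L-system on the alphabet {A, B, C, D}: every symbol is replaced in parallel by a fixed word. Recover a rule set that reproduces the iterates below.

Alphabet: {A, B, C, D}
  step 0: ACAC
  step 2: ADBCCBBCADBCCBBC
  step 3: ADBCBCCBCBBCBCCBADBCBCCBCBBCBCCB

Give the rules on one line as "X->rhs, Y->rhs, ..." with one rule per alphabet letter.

A->AD, B->BC, C->CB, D->BC

  step 2 ⇒ step 3: ADBCCBBCADBCCBBC ⇒ AD·BC·BC·CB·CB·BC·BC·CB·AD·BC·BC·CB·CB·BC·BC·CB
    A ↦ AD
    B ↦ BC
    C ↦ CB
    D ↦ BC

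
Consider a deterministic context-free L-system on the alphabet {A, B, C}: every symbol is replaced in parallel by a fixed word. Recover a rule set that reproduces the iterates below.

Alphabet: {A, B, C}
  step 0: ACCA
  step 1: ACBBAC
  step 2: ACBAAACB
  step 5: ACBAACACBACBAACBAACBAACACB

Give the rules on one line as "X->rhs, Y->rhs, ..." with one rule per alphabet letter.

  step 1 ⇒ step 2: ACBBAC ⇒ AC·B·A·A·AC·B
    A ↦ AC
    B ↦ A
    C ↦ B

A->AC, B->A, C->B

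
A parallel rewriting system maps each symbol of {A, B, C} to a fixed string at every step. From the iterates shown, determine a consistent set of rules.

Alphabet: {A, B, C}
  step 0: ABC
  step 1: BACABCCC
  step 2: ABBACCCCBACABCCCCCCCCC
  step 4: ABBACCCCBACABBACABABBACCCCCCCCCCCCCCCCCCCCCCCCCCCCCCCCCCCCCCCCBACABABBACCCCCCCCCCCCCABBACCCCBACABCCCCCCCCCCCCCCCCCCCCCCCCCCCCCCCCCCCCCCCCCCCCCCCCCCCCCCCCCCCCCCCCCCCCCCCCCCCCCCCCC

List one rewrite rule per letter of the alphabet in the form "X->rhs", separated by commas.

A->BAC, B->AB, C->CCC

  step 1 ⇒ step 2: BACABCCC ⇒ AB·BAC·CCC·BAC·AB·CCC·CCC·CCC
    A ↦ BAC
    B ↦ AB
    C ↦ CCC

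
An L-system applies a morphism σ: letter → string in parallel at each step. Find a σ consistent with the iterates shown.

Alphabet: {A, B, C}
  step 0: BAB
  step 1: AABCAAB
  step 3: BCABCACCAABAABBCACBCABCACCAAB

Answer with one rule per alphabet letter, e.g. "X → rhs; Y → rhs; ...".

A->C, B->AAB, C->BCA

  step 0 ⇒ step 1: BAB ⇒ AAB·C·AAB
    A ↦ C
    B ↦ AAB
    C ↦ BCA  (constrained at step 1)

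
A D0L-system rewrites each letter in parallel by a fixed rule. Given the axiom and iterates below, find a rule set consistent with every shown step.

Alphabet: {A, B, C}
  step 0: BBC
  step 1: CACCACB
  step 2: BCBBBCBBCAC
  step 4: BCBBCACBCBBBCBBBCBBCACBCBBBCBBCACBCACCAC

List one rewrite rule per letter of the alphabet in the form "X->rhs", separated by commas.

  step 1 ⇒ step 2: CACCACB ⇒ B·CB·B·B·CB·B·CAC
    A ↦ CB
    B ↦ CAC
    C ↦ B

A->CB, B->CAC, C->B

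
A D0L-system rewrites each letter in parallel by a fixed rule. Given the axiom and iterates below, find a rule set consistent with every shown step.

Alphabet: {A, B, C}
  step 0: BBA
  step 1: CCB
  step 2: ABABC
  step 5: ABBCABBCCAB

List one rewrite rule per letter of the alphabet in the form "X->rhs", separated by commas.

A->B, B->C, C->AB

  step 1 ⇒ step 2: CCB ⇒ AB·AB·C
    B ↦ C
    C ↦ AB
  step 0 ⇒ step 1: BBA ⇒ C·C·B
    A ↦ B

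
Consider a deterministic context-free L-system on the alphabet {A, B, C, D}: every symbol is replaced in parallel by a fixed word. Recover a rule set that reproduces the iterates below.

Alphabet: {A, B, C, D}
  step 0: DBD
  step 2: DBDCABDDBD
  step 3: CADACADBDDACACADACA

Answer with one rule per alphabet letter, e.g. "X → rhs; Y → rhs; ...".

A->BD, B->DA, C->D, D->CA

  step 2 ⇒ step 3: DBDCABDDBD ⇒ CA·DA·CA·D·BD·DA·CA·CA·DA·CA
    A ↦ BD
    B ↦ DA
    C ↦ D
    D ↦ CA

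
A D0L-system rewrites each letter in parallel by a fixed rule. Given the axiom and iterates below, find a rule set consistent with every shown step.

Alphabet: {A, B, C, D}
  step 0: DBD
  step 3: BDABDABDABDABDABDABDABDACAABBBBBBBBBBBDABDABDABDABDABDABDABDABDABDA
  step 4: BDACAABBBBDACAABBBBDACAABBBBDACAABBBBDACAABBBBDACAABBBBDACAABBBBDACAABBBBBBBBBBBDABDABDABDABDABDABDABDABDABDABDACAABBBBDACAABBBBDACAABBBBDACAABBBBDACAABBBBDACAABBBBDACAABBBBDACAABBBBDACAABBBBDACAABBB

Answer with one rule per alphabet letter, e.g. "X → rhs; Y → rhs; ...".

  step 3 ⇒ step 4: BDABDABDABDABDABDABDABDACAABBBBBBBBBBBDABDABDABDABDABDABDABDABDABDA ⇒ BDA·CAA·BBB·BDA·CAA·BBB·BDA·CAA·BBB·BDA·CAA·BBB·BDA·CAA·BBB·BDA·CAA·BBB·BDA·CAA·BBB·BDA·CAA·BBB·B·BBB·BBB·BDA·BDA·BDA·BDA·BDA·BDA·BDA·BDA·BDA·BDA·BDA·CAA·BBB·BDA·CAA·BBB·BDA·CAA·BBB·BDA·CAA·BBB·BDA·CAA·BBB·BDA·CAA·BBB·BDA·CAA·BBB·BDA·CAA·BBB·BDA·CAA·BBB·BDA·CAA·BBB
    A ↦ BBB
    B ↦ BDA
    C ↦ B
    D ↦ CAA

A->BBB, B->BDA, C->B, D->CAA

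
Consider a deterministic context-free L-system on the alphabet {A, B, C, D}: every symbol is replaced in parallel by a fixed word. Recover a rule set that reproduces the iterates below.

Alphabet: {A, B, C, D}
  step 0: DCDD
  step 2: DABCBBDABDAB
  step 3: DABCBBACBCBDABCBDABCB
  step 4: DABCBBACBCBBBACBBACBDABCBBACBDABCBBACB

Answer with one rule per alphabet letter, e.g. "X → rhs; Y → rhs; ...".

  step 3 ⇒ step 4: DABCBBACBCBDABCBDABCB ⇒ DA·B·CB·BA·CB·CB·B·BA·CB·BA·CB·DA·B·CB·BA·CB·DA·B·CB·BA·CB
    A ↦ B
    B ↦ CB
    C ↦ BA
    D ↦ DA

A->B, B->CB, C->BA, D->DA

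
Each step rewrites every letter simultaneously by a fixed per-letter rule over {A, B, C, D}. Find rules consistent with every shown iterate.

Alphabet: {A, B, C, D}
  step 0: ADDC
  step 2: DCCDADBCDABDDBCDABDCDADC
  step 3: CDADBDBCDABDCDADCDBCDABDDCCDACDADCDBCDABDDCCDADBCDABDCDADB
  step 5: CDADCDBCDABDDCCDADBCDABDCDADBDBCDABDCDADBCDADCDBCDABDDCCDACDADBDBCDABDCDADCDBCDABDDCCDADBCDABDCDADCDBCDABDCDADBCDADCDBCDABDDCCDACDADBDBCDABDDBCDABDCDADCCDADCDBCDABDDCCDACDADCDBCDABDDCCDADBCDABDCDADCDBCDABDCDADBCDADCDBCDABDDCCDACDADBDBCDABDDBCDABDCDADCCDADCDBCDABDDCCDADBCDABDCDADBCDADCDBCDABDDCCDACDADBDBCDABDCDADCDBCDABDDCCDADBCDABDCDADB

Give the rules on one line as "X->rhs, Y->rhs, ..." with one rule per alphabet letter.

A->BD, B->DC, C->DB, D->CDA

  step 2 ⇒ step 3: DCCDADBCDABDDBCDABDCDADC ⇒ CDA·DB·DB·CDA·BD·CDA·DC·DB·CDA·BD·DC·CDA·CDA·DC·DB·CDA·BD·DC·CDA·DB·CDA·BD·CDA·DB
    A ↦ BD
    B ↦ DC
    C ↦ DB
    D ↦ CDA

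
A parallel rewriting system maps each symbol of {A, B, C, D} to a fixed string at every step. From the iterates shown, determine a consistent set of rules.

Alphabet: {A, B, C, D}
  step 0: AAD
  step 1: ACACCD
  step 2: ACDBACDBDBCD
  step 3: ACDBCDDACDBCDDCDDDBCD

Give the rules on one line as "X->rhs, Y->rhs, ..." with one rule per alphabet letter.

  step 2 ⇒ step 3: ACDBACDBDBCD ⇒ AC·DB·CD·D·AC·DB·CD·D·CD·D·DB·CD
    A ↦ AC
    B ↦ D
    C ↦ DB
    D ↦ CD

A->AC, B->D, C->DB, D->CD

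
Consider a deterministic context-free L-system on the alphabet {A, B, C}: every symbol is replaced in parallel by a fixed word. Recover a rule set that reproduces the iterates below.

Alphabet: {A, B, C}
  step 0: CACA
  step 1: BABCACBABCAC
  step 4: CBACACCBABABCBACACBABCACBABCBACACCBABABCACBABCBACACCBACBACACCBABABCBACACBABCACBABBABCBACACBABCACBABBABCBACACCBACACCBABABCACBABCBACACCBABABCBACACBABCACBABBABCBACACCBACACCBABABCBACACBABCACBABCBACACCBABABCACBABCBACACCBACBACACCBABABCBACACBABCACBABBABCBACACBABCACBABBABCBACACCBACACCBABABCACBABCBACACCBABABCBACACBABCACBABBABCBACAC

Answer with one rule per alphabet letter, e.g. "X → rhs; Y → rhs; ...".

A->CAC, B->CBA, C->BAB

  step 0 ⇒ step 1: CACA ⇒ BAB·CAC·BAB·CAC
    A ↦ CAC
    C ↦ BAB
    B ↦ CBA  (constrained at step 1)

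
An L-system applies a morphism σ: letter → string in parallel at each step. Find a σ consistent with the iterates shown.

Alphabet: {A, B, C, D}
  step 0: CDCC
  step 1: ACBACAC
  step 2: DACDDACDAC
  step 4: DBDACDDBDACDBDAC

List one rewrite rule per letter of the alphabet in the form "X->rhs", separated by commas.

  step 1 ⇒ step 2: ACBACAC ⇒ D·AC·D·D·AC·D·AC
    A ↦ D
    B ↦ D
    C ↦ AC
  step 0 ⇒ step 1: CDCC ⇒ AC·B·AC·AC
    D ↦ B

A->D, B->D, C->AC, D->B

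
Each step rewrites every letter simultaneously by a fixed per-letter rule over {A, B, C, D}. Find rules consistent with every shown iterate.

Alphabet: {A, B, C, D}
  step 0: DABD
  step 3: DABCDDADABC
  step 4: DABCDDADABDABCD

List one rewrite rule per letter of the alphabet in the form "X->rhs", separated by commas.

A->B, B->C, C->D, D->DA

  step 3 ⇒ step 4: DABCDDADABC ⇒ DA·B·C·D·DA·DA·B·DA·B·C·D
    A ↦ B
    B ↦ C
    C ↦ D
    D ↦ DA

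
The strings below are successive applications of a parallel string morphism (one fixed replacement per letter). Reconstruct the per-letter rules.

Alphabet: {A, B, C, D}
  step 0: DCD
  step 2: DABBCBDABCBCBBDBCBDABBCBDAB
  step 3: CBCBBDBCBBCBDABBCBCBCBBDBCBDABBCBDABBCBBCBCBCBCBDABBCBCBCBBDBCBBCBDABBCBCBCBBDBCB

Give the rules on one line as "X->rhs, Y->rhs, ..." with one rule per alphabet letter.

A->BBD, B->BCB, C->DAB, D->CBC

  step 2 ⇒ step 3: DABBCBDABCBCBBDBCBDABBCBDAB ⇒ CBC·BBD·BCB·BCB·DAB·BCB·CBC·BBD·BCB·DAB·BCB·DAB·BCB·BCB·CBC·BCB·DAB·BCB·CBC·BBD·BCB·BCB·DAB·BCB·CBC·BBD·BCB
    A ↦ BBD
    B ↦ BCB
    C ↦ DAB
    D ↦ CBC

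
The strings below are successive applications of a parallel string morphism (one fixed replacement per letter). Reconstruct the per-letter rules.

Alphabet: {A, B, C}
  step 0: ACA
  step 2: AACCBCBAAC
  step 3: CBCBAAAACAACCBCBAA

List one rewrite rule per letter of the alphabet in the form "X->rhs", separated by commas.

  step 2 ⇒ step 3: AACCBCBAAC ⇒ CB·CB·AA·AA·C·AA·C·CB·CB·AA
    A ↦ CB
    B ↦ C
    C ↦ AA

A->CB, B->C, C->AA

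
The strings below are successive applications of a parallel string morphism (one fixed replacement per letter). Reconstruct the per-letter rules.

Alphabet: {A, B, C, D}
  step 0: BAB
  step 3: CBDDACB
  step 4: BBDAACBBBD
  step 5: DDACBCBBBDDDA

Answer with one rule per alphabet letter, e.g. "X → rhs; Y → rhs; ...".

A->CB, B->D, C->BB, D->A

  step 4 ⇒ step 5: BBDAACBBBD ⇒ D·D·A·CB·CB·BB·D·D·D·A
    A ↦ CB
    B ↦ D
    C ↦ BB
    D ↦ A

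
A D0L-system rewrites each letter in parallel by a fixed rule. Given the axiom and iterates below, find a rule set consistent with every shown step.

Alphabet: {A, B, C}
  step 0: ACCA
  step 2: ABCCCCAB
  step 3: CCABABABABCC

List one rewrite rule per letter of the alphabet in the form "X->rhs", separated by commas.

A->C, B->C, C->AB

  step 2 ⇒ step 3: ABCCCCAB ⇒ C·C·AB·AB·AB·AB·C·C
    A ↦ C
    B ↦ C
    C ↦ AB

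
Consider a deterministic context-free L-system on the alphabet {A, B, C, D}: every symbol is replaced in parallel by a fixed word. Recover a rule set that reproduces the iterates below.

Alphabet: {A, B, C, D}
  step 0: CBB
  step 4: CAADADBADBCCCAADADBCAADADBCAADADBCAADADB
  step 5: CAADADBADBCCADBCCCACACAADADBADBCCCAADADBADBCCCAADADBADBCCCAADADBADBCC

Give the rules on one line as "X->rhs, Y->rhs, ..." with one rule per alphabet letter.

A->AD, B->CC, C->CA, D->B

  step 4 ⇒ step 5: CAADADBADBCCCAADADBCAADADBCAADADBCAADADB ⇒ CA·AD·AD·B·AD·B·CC·AD·B·CC·CA·CA·CA·AD·AD·B·AD·B·CC·CA·AD·AD·B·AD·B·CC·CA·AD·AD·B·AD·B·CC·CA·AD·AD·B·AD·B·CC
    A ↦ AD
    B ↦ CC
    C ↦ CA
    D ↦ B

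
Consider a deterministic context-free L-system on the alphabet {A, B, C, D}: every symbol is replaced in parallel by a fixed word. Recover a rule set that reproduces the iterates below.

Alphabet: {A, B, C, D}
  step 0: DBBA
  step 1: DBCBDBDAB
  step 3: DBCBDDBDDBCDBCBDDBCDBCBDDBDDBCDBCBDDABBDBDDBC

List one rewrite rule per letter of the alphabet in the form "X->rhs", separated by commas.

A->AB, B->BD, C->D, D->DBC

  step 0 ⇒ step 1: DBBA ⇒ DBC·BD·BD·AB
    A ↦ AB
    B ↦ BD
    D ↦ DBC
    C ↦ D  (constrained at step 1)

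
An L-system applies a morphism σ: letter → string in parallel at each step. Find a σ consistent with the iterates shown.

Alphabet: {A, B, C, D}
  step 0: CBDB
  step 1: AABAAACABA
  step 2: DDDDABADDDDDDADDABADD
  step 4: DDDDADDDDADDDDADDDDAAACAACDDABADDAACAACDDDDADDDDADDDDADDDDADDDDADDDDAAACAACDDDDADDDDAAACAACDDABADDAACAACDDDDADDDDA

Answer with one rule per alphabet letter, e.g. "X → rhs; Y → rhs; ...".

A->DD, B->ABA, C->A, D->AAC

  step 1 ⇒ step 2: AABAAACABA ⇒ DD·DD·ABA·DD·DD·DD·A·DD·ABA·DD
    A ↦ DD
    B ↦ ABA
    C ↦ A
  step 0 ⇒ step 1: CBDB ⇒ A·ABA·AAC·ABA
    D ↦ AAC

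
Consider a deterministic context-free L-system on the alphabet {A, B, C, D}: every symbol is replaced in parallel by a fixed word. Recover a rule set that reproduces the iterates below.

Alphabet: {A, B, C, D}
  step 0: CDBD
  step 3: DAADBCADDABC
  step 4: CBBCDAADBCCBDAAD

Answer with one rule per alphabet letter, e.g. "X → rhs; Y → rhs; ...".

  step 3 ⇒ step 4: DAADBCADDABC ⇒ C·B·B·C·DA·AD·B·C·C·B·DA·AD
    A ↦ B
    B ↦ DA
    C ↦ AD
    D ↦ C

A->B, B->DA, C->AD, D->C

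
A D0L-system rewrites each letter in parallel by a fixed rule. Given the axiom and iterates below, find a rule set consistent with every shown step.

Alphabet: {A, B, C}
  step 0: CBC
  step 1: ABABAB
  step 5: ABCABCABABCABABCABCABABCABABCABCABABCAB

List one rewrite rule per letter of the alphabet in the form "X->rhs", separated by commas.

A->C, B->AB, C->AB

  step 0 ⇒ step 1: CBC ⇒ AB·AB·AB
    B ↦ AB
    C ↦ AB
    A ↦ C  (constrained at step 1)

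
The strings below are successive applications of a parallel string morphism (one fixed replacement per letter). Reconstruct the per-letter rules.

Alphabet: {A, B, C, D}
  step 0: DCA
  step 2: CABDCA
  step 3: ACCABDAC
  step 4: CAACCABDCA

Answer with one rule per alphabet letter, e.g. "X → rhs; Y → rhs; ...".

A->C, B->CA, C->A, D->BD

  step 3 ⇒ step 4: ACCABDAC ⇒ C·A·A·C·CA·BD·C·A
    A ↦ C
    B ↦ CA
    C ↦ A
    D ↦ BD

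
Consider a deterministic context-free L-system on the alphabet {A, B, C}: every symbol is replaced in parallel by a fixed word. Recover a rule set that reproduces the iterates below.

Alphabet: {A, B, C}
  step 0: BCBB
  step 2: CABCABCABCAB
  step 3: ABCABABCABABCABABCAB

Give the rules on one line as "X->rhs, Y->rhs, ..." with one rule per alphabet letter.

A->C, B->AB, C->AB

  step 2 ⇒ step 3: CABCABCABCAB ⇒ AB·C·AB·AB·C·AB·AB·C·AB·AB·C·AB
    A ↦ C
    B ↦ AB
    C ↦ AB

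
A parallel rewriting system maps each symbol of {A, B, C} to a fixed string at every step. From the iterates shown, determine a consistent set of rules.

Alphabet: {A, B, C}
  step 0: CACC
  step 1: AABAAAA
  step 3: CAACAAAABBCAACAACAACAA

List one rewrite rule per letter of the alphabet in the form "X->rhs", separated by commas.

  step 0 ⇒ step 1: CACC ⇒ AA·B·AA·AA
    A ↦ B
    C ↦ AA
    B ↦ CAA  (constrained at step 1)

A->B, B->CAA, C->AA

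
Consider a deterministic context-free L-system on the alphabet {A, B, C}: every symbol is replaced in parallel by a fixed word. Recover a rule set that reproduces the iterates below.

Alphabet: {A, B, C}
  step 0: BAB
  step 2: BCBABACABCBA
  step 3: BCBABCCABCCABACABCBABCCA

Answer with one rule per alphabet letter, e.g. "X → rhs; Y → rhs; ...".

  step 2 ⇒ step 3: BCBABACABCBA ⇒ BC·BA·BC·CA·BC·CA·BA·CA·BC·BA·BC·CA
    A ↦ CA
    B ↦ BC
    C ↦ BA

A->CA, B->BC, C->BA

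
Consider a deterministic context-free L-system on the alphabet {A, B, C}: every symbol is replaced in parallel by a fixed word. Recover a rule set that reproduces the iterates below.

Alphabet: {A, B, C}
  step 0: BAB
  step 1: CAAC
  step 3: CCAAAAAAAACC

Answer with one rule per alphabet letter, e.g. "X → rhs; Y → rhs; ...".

  step 0 ⇒ step 1: BAB ⇒ C·AA·C
    A ↦ AA
    B ↦ C
    C ↦ BB  (constrained at step 1)

A->AA, B->C, C->BB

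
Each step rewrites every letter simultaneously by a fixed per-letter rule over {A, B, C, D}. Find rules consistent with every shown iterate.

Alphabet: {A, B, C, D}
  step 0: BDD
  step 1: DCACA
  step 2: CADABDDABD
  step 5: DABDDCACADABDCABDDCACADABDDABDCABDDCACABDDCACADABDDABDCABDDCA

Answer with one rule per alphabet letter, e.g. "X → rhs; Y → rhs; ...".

A->BD, B->D, C->DA, D->CA

  step 1 ⇒ step 2: DCACA ⇒ CA·DA·BD·DA·BD
    A ↦ BD
    C ↦ DA
    D ↦ CA
  step 0 ⇒ step 1: BDD ⇒ D·CA·CA
    B ↦ D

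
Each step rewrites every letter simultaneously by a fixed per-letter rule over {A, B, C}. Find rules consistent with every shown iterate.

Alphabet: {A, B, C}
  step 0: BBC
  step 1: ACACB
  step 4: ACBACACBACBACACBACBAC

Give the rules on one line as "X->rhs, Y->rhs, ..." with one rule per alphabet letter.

  step 0 ⇒ step 1: BBC ⇒ AC·AC·B
    B ↦ AC
    C ↦ B
    A ↦ AC  (constrained at step 1)

A->AC, B->AC, C->B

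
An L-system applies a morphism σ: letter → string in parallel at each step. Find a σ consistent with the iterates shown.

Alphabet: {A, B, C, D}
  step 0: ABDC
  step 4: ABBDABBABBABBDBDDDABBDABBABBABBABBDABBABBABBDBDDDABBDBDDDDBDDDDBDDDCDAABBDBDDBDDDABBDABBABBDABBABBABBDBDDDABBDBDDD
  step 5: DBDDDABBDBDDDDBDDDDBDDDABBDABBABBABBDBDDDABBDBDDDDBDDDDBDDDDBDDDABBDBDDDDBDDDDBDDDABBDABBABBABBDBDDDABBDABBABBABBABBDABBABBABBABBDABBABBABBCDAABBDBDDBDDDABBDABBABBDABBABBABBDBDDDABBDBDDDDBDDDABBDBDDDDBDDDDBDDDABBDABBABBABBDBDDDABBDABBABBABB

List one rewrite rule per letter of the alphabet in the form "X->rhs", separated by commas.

A->DBD, B->D, C->CDA, D->ABB

  step 4 ⇒ step 5: ABBDABBABBABBDBDDDABBDABBABBABBABBDABBABBABBDBDDDABBDBDDDDBDDDDBDDDCDAABBDBDDBDDDABBDABBABBDABBABBABBDBDDDABBDBDDD ⇒ DBD·D·D·ABB·DBD·D·D·DBD·D·D·DBD·D·D·ABB·D·ABB·ABB·ABB·DBD·D·D·ABB·DBD·D·D·DBD·D·D·DBD·D·D·DBD·D·D·ABB·DBD·D·D·DBD·D·D·DBD·D·D·ABB·D·ABB·ABB·ABB·DBD·D·D·ABB·D·ABB·ABB·ABB·ABB·D·ABB·ABB·ABB·ABB·D·ABB·ABB·ABB·CDA·ABB·DBD·DBD·D·D·ABB·D·ABB·ABB·D·ABB·ABB·ABB·DBD·D·D·ABB·DBD·D·D·DBD·D·D·ABB·DBD·D·D·DBD·D·D·DBD·D·D·ABB·D·ABB·ABB·ABB·DBD·D·D·ABB·D·ABB·ABB·ABB
    A ↦ DBD
    B ↦ D
    C ↦ CDA
    D ↦ ABB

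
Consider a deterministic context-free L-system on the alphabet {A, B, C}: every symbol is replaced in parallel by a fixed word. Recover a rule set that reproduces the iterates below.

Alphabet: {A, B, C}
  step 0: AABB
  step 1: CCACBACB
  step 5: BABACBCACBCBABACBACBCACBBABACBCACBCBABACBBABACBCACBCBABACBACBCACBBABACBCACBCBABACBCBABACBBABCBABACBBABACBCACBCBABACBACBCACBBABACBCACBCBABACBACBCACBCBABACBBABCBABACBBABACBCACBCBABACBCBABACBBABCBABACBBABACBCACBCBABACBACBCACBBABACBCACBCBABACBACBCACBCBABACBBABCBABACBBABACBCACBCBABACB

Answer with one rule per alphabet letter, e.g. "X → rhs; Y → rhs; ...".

A->C, B->ACB, C->BAB

  step 0 ⇒ step 1: AABB ⇒ C·C·ACB·ACB
    A ↦ C
    B ↦ ACB
    C ↦ BAB  (constrained at step 1)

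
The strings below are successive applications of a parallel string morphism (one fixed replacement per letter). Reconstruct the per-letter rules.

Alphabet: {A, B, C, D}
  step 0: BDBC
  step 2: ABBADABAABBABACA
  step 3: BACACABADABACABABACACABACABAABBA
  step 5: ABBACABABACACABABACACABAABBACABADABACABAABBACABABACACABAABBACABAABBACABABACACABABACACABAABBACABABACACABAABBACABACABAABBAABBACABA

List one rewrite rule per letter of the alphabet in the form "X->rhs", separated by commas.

A->BA, B->CA, C->AB, D->DA

  step 2 ⇒ step 3: ABBADABAABBABACA ⇒ BA·CA·CA·BA·DA·BA·CA·BA·BA·CA·CA·BA·CA·BA·AB·BA
    A ↦ BA
    B ↦ CA
    C ↦ AB
    D ↦ DA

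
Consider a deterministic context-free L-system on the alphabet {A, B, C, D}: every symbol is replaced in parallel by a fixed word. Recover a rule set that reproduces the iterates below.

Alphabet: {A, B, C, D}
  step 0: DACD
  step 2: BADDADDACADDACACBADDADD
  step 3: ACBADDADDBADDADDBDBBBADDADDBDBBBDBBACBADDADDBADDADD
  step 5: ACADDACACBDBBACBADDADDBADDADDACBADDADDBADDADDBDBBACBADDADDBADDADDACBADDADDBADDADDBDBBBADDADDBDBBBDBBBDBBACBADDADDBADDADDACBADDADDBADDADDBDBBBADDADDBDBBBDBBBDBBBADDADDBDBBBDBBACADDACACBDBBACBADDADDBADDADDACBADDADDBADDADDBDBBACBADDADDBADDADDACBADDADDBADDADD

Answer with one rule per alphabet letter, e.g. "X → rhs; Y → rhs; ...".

A->B, B->AC, C->DBB, D->ADD

  step 2 ⇒ step 3: BADDADDACADDACACBADDADD ⇒ AC·B·ADD·ADD·B·ADD·ADD·B·DBB·B·ADD·ADD·B·DBB·B·DBB·AC·B·ADD·ADD·B·ADD·ADD
    A ↦ B
    B ↦ AC
    C ↦ DBB
    D ↦ ADD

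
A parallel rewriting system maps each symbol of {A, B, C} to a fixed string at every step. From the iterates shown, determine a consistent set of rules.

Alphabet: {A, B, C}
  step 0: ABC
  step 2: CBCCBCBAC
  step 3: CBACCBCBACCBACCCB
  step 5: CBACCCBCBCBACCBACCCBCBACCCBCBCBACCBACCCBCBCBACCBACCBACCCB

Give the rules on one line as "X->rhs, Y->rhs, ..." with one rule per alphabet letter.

  step 2 ⇒ step 3: CBCCBCBAC ⇒ CB·AC·CB·CB·AC·CB·AC·C·CB
    A ↦ C
    B ↦ AC
    C ↦ CB

A->C, B->AC, C->CB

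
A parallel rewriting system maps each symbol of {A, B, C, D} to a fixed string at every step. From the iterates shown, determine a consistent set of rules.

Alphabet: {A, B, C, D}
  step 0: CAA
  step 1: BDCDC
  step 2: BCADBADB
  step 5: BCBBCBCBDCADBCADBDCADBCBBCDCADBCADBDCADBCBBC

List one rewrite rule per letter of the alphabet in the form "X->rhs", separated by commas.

A->DC, B->BC, C->B, D->AD

  step 1 ⇒ step 2: BDCDC ⇒ BC·AD·B·AD·B
    B ↦ BC
    C ↦ B
    D ↦ AD
  step 0 ⇒ step 1: CAA ⇒ B·DC·DC
    A ↦ DC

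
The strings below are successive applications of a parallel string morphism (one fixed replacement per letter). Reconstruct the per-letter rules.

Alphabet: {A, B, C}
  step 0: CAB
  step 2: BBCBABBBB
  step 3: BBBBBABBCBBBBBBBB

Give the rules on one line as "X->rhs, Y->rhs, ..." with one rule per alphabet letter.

  step 2 ⇒ step 3: BBCBABBBB ⇒ BB·BB·BA·BB·C·BB·BB·BB·BB
    A ↦ C
    B ↦ BB
    C ↦ BA

A->C, B->BB, C->BA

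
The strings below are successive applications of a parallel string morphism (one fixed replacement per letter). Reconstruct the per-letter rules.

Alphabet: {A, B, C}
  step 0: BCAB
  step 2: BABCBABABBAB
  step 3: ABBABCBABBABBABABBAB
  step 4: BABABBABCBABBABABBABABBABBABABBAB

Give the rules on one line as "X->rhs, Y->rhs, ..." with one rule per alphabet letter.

  step 3 ⇒ step 4: ABBABCBABBABBABABBAB ⇒ B·AB·AB·B·AB·CB·AB·B·AB·AB·B·AB·AB·B·AB·B·AB·AB·B·AB
    A ↦ B
    B ↦ AB
    C ↦ CB

A->B, B->AB, C->CB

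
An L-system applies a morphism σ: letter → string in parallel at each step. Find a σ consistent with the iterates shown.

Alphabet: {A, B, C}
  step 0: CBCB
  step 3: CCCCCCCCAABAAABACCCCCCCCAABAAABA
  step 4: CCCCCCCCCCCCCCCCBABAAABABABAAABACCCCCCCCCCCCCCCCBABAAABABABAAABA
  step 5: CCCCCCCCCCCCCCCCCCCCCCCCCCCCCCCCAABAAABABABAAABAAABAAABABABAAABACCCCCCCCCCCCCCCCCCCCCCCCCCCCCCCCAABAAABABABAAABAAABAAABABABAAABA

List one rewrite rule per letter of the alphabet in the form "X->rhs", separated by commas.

A->BA, B->AA, C->CC

  step 4 ⇒ step 5: CCCCCCCCCCCCCCCCBABAAABABABAAABACCCCCCCCCCCCCCCCBABAAABABABAAABA ⇒ CC·CC·CC·CC·CC·CC·CC·CC·CC·CC·CC·CC·CC·CC·CC·CC·AA·BA·AA·BA·BA·BA·AA·BA·AA·BA·AA·BA·BA·BA·AA·BA·CC·CC·CC·CC·CC·CC·CC·CC·CC·CC·CC·CC·CC·CC·CC·CC·AA·BA·AA·BA·BA·BA·AA·BA·AA·BA·AA·BA·BA·BA·AA·BA
    A ↦ BA
    B ↦ AA
    C ↦ CC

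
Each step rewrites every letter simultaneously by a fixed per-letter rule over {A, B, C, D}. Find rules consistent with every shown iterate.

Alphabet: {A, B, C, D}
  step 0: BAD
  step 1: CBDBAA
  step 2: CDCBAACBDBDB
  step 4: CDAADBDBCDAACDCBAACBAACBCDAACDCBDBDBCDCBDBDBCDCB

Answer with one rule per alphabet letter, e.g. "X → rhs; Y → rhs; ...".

A->DB, B->CB, C->CD, D->AA

  step 1 ⇒ step 2: CBDBAA ⇒ CD·CB·AA·CB·DB·DB
    A ↦ DB
    B ↦ CB
    C ↦ CD
    D ↦ AA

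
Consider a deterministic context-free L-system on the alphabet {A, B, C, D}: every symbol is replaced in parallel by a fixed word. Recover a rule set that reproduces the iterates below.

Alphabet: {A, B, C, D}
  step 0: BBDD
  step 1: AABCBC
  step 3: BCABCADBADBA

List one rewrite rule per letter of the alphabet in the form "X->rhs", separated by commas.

A->DB, B->A, C->B, D->BC

  step 0 ⇒ step 1: BBDD ⇒ A·A·BC·BC
    B ↦ A
    D ↦ BC
    A ↦ DB  (constrained at step 1)
    C ↦ B  (constrained at step 1)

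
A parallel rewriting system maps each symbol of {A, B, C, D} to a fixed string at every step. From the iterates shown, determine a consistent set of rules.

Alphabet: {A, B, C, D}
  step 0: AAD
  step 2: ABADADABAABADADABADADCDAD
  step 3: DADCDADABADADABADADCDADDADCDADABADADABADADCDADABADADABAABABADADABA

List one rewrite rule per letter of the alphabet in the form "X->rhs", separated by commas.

  step 2 ⇒ step 3: ABADADABAABADADABADADCDAD ⇒ DAD·C·DAD·ABA·DAD·ABA·DAD·C·DAD·DAD·C·DAD·ABA·DAD·ABA·DAD·C·DAD·ABA·DAD·ABA·AB·ABA·DAD·ABA
    A ↦ DAD
    B ↦ C
    C ↦ AB
    D ↦ ABA

A->DAD, B->C, C->AB, D->ABA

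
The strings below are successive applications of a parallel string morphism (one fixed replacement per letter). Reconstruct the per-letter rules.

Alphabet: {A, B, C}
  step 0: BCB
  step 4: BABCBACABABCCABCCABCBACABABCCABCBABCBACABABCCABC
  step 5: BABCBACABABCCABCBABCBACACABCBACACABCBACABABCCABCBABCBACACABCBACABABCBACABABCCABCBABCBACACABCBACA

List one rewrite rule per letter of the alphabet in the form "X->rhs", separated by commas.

  step 4 ⇒ step 5: BABCBACABABCCABCCABCBACABABCCABCBABCBACABABCCABC ⇒ BA·BC·BA·CA·BA·BC·CA·BC·BA·BC·BA·CA·CA·BC·BA·CA·CA·BC·BA·CA·BA·BC·CA·BC·BA·BC·BA·CA·CA·BC·BA·CA·BA·BC·BA·CA·BA·BC·CA·BC·BA·BC·BA·CA·CA·BC·BA·CA
    A ↦ BC
    B ↦ BA
    C ↦ CA

A->BC, B->BA, C->CA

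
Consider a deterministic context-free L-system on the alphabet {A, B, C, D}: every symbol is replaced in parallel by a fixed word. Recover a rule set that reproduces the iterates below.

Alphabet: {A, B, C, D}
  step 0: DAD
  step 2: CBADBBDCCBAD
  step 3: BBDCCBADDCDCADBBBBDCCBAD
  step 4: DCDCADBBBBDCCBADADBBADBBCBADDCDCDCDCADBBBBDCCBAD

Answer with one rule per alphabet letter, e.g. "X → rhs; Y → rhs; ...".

A->CB, B->DC, C->BB, D->AD

  step 3 ⇒ step 4: BBDCCBADDCDCADBBBBDCCBAD ⇒ DC·DC·AD·BB·BB·DC·CB·AD·AD·BB·AD·BB·CB·AD·DC·DC·DC·DC·AD·BB·BB·DC·CB·AD
    A ↦ CB
    B ↦ DC
    C ↦ BB
    D ↦ AD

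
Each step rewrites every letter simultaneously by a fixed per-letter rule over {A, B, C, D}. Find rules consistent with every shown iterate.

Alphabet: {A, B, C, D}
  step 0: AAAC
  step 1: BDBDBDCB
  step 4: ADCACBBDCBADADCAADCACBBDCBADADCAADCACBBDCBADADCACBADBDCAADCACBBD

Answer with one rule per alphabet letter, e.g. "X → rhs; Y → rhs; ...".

A->BD, B->AD, C->CB, D->CA

  step 0 ⇒ step 1: AAAC ⇒ BD·BD·BD·CB
    A ↦ BD
    C ↦ CB
    B ↦ AD  (constrained at step 1)
    D ↦ CA  (constrained at step 1)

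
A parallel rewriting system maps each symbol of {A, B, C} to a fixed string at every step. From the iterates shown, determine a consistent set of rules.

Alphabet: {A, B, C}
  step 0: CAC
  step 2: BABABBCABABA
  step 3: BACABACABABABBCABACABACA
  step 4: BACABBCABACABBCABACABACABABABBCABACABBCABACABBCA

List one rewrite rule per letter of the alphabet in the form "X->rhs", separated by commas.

A->CA, B->BA, C->BB

  step 3 ⇒ step 4: BACABACABABABBCABACABACA ⇒ BA·CA·BB·CA·BA·CA·BB·CA·BA·CA·BA·CA·BA·BA·BB·CA·BA·CA·BB·CA·BA·CA·BB·CA
    A ↦ CA
    B ↦ BA
    C ↦ BB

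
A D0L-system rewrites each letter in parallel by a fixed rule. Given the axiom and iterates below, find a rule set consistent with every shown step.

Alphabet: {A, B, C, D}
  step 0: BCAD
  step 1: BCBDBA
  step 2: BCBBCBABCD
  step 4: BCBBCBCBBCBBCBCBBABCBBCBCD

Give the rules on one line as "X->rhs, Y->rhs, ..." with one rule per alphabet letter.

  step 1 ⇒ step 2: BCBDBA ⇒ BC·B·BC·BA·BC·D
    A ↦ D
    B ↦ BC
    C ↦ B
    D ↦ BA

A->D, B->BC, C->B, D->BA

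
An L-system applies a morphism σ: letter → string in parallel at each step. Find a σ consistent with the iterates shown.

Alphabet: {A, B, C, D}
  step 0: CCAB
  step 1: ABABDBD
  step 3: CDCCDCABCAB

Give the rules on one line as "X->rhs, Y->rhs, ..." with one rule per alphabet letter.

A->DB, B->D, C->AB, D->C

  step 0 ⇒ step 1: CCAB ⇒ AB·AB·DB·D
    A ↦ DB
    B ↦ D
    C ↦ AB
    D ↦ C  (constrained at step 1)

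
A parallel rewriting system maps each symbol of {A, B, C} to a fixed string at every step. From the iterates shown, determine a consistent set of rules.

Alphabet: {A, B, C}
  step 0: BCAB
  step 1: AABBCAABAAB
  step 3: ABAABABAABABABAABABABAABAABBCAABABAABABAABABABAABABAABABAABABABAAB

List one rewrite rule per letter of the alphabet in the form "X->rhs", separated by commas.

A->AB, B->AAB, C->BCA

  step 0 ⇒ step 1: BCAB ⇒ AAB·BCA·AB·AAB
    A ↦ AB
    B ↦ AAB
    C ↦ BCA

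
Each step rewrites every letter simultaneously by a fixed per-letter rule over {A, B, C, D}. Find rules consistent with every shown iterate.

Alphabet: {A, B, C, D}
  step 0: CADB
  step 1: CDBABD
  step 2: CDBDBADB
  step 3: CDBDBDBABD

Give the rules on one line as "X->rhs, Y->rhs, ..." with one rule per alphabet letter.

  step 2 ⇒ step 3: CDBDBADB ⇒ CD·B·D·B·D·BA·B·D
    A ↦ BA
    B ↦ D
    C ↦ CD
    D ↦ B

A->BA, B->D, C->CD, D->B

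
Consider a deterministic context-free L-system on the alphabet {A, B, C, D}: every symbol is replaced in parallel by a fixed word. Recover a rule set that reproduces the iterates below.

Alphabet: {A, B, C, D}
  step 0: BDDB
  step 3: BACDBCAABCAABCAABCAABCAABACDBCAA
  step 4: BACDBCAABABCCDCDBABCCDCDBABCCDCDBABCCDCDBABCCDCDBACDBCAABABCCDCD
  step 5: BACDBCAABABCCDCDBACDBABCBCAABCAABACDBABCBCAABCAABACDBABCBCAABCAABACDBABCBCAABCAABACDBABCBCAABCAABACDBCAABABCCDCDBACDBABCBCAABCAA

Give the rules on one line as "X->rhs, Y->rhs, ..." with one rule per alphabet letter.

A->CD, B->BA, C->BC, D->AA

  step 4 ⇒ step 5: BACDBCAABABCCDCDBABCCDCDBABCCDCDBABCCDCDBABCCDCDBACDBCAABABCCDCD ⇒ BA·CD·BC·AA·BA·BC·CD·CD·BA·CD·BA·BC·BC·AA·BC·AA·BA·CD·BA·BC·BC·AA·BC·AA·BA·CD·BA·BC·BC·AA·BC·AA·BA·CD·BA·BC·BC·AA·BC·AA·BA·CD·BA·BC·BC·AA·BC·AA·BA·CD·BC·AA·BA·BC·CD·CD·BA·CD·BA·BC·BC·AA·BC·AA
    A ↦ CD
    B ↦ BA
    C ↦ BC
    D ↦ AA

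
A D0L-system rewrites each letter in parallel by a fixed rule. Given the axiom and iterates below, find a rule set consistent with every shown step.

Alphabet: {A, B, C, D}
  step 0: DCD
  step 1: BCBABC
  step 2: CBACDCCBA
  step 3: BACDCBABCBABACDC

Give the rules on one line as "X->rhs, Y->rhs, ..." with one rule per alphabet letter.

  step 2 ⇒ step 3: CBACDCCBA ⇒ BA·C·DC·BA·BC·BA·BA·C·DC
    A ↦ DC
    B ↦ C
    C ↦ BA
    D ↦ BC

A->DC, B->C, C->BA, D->BC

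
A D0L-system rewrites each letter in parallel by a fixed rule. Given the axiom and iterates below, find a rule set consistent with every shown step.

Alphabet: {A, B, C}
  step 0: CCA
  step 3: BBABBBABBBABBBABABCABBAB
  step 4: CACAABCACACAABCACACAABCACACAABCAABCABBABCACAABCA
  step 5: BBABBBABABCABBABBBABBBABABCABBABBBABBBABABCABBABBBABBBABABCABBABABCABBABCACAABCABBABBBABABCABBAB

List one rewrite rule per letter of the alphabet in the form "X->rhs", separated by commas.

A->AB, B->CA, C->BB

  step 4 ⇒ step 5: CACAABCACACAABCACACAABCACACAABCAABCABBABCACAABCA ⇒ BB·AB·BB·AB·AB·CA·BB·AB·BB·AB·BB·AB·AB·CA·BB·AB·BB·AB·BB·AB·AB·CA·BB·AB·BB·AB·BB·AB·AB·CA·BB·AB·AB·CA·BB·AB·CA·CA·AB·CA·BB·AB·BB·AB·AB·CA·BB·AB
    A ↦ AB
    B ↦ CA
    C ↦ BB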